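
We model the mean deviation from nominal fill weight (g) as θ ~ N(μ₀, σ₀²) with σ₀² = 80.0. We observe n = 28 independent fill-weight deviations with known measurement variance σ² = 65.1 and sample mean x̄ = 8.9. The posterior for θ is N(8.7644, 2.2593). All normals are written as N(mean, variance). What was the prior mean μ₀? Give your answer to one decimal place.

μ₀ = 4.1

With known observation variance, the Normal–Normal posterior has precision τ_n = τ₀ + n/σ² and mean μ_n = (τ₀μ₀ + (n/σ²)x̄)/τ_n.
Here τ₀ = 1/80.0 = 0.012500 and τ_data = 28/65.1 = 0.430108, so τ_n = 0.442608.
Rearranging for μ₀: μ₀ = (μ_n·τ_n − τ_data·x̄)/τ₀ = (8.7644·0.442608 − 0.430108·8.9) / 0.012500 = 0.051232/0.012500 ≈ 4.1.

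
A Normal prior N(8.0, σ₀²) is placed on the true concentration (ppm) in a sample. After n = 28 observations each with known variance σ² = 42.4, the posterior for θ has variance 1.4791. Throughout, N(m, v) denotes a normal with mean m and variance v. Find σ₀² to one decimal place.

For the Normal–Normal model with known σ², precisions add: τ_n = τ₀ + n/σ².
So 1/σ₀² = 1/1.4791 − 28/42.4 = 0.676087 − 0.660377 = 0.015710.
Hence σ₀² = 1/0.015710 ≈ 63.7.

σ₀² = 63.7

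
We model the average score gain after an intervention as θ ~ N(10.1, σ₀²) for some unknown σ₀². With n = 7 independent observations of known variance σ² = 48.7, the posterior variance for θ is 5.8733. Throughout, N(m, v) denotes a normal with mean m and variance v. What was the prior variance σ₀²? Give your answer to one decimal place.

σ₀² = 37.7

For the Normal–Normal model with known σ², precisions add: τ_n = τ₀ + n/σ².
So 1/σ₀² = 1/5.8733 − 7/48.7 = 0.170262 − 0.143737 = 0.026525.
Hence σ₀² = 1/0.026525 ≈ 37.7.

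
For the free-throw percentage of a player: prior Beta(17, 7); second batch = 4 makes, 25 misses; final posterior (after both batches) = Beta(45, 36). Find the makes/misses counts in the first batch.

24 makes and 4 misses

Sequential conjugate updates are equivalent to a single update on the pooled data, so total successes = posterior α − prior α and total failures = posterior β − prior β.
Total across both batches: 45−17=28 makes, 36−7=29 misses.
Subtract the second batch: 28−4=24 makes and 29−25=4 misses.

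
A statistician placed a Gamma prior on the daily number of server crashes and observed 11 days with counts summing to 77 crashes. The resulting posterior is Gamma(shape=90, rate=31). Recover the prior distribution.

A Gamma(α, β) prior (rate parametrization) on a Poisson rate with n observations summing to S gives posterior Gamma(α+S, β+n).
So α = 90 − 77 = 13 and β = 31 − 11 = 20.

Gamma(shape=13, rate=20)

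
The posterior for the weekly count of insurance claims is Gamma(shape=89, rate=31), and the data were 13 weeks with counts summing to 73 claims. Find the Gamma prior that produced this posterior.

Gamma–Poisson conjugacy: posterior shape = α + Σxᵢ, posterior rate = β + n.
So α = 89 − 73 = 16 and β = 31 − 13 = 18.

Gamma(shape=16, rate=18)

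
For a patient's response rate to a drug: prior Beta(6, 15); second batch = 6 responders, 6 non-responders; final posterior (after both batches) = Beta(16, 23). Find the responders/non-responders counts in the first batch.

4 responders and 2 non-responders

Sequential conjugate updates are equivalent to a single update on the pooled data, so total successes = posterior α − prior α and total failures = posterior β − prior β.
Total across both batches: 16−6=10 responders, 23−15=8 non-responders.
Subtract the second batch: 10−6=4 responders and 8−6=2 non-responders.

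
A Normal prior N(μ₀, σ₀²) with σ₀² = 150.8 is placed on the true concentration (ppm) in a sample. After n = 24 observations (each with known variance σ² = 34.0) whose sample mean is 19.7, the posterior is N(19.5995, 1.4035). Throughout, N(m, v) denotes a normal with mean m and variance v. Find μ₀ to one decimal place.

μ₀ = 8.9

With known observation variance, the Normal–Normal posterior has precision τ_n = τ₀ + n/σ² and mean μ_n = (τ₀μ₀ + (n/σ²)x̄)/τ_n.
Here τ₀ = 1/150.8 = 0.006631 and τ_data = 24/34.0 = 0.705882, so τ_n = 0.712513.
Rearranging for μ₀: μ₀ = (μ_n·τ_n − τ_data·x̄)/τ₀ = (19.5995·0.712513 − 0.705882·19.7) / 0.006631 = 0.059023/0.006631 ≈ 8.9.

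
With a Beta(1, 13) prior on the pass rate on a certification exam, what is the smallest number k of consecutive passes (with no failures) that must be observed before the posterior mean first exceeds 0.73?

k = 35

After k passes and 0 failures the posterior is Beta(1+k, 13), with mean (1+k)/(1+13+k).
Set (1+k)/(14+k) > 0.73 and solve: k > (0.73·14 − 1)/(1 − 0.73) = 34.148.
The smallest integer exceeding 34.148 is 35.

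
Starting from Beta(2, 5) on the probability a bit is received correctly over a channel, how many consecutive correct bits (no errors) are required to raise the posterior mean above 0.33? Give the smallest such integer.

After k correct bits and 0 errors the posterior is Beta(2+k, 5), with mean (2+k)/(2+5+k).
Set (2+k)/(7+k) > 0.33 and solve: k > (0.33·7 − 2)/(1 − 0.33) = 0.463.
The smallest integer exceeding 0.463 is 1, and checking k=1: (3)/(8) = 0.3750 > 0.33.

k = 1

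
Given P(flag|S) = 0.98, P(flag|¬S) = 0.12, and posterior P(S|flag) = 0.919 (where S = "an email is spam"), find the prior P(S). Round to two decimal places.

In odds form, posterior odds = prior odds × likelihood ratio, so prior odds = posterior odds ÷ LR.
Posterior odds = 0.919/(1−0.919) = 11.3457. LR = 0.98/0.12 = 8.1667.
Prior odds = 11.3457/8.1667 = 1.3893, so P(S) = 1.3893/(1+1.3893) ≈ 0.58.

P(S) = 0.58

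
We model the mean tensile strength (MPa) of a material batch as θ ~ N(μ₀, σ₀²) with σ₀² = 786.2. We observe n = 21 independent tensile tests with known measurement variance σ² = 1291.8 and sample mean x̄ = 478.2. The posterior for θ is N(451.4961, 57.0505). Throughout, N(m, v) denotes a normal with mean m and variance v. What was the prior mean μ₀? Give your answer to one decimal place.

μ₀ = 110.2

With known observation variance, the Normal–Normal posterior has precision τ_n = τ₀ + n/σ² and mean μ_n = (τ₀μ₀ + (n/σ²)x̄)/τ_n.
Here τ₀ = 1/786.2 = 0.001272 and τ_data = 21/1291.8 = 0.016256, so τ_n = 0.017528.
Rearranging for μ₀: μ₀ = (μ_n·τ_n − τ_data·x̄)/τ₀ = (451.4961·0.017528 − 0.016256·478.2) / 0.001272 = 0.140204/0.001272 ≈ 110.2.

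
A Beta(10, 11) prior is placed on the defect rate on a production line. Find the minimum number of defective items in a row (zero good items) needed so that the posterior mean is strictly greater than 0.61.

After k defective items and 0 good items the posterior is Beta(10+k, 11), with mean (10+k)/(10+11+k).
Set (10+k)/(21+k) > 0.61 and solve: k > (0.61·21 − 10)/(1 − 0.61) = 7.205.
The smallest integer exceeding 7.205 is 8.

k = 8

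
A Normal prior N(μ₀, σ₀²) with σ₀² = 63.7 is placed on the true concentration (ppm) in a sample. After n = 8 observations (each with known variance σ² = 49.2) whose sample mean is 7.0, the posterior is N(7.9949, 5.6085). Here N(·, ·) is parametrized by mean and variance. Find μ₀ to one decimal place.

With known observation variance, the Normal–Normal posterior has precision τ_n = τ₀ + n/σ² and mean μ_n = (τ₀μ₀ + (n/σ²)x̄)/τ_n.
Here τ₀ = 1/63.7 = 0.015699 and τ_data = 8/49.2 = 0.162602, so τ_n = 0.178301.
Rearranging for μ₀: μ₀ = (μ_n·τ_n − τ_data·x̄)/τ₀ = (7.9949·0.178301 − 0.162602·7.0) / 0.015699 = 0.287285/0.015699 ≈ 18.3.

μ₀ = 18.3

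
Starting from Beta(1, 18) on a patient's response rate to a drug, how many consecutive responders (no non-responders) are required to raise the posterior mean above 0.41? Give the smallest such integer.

k = 12

After k responders and 0 non-responders the posterior is Beta(1+k, 18), with mean (1+k)/(1+18+k).
Set (1+k)/(19+k) > 0.41 and solve: k > (0.41·19 − 1)/(1 − 0.41) = 11.508.
The smallest integer exceeding 11.508 is 12, and checking k=12: (13)/(31) = 0.4194 > 0.41.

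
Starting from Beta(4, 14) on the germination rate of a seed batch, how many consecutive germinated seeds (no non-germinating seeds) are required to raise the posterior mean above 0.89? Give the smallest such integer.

k = 110

After k germinated seeds and 0 non-germinating seeds the posterior is Beta(4+k, 14), with mean (4+k)/(4+14+k).
Set (4+k)/(18+k) > 0.89 and solve: k > (0.89·18 − 4)/(1 − 0.89) = 109.273.
The smallest integer exceeding 109.273 is 110.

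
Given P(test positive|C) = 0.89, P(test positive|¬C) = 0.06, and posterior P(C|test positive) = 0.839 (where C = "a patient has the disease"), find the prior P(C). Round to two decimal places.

P(C) = 0.26

Bayes' rule in odds form gives O(C|E) = O(C)·[P(E|C)/P(E|¬C)], hence O(C) = O(C|E)/LR.
Posterior odds = 0.839/(1−0.839) = 5.2112. LR = 0.89/0.06 = 14.8333.
Prior odds = 5.2112/14.8333 = 0.3513, so P(C) = 0.3513/(1+0.3513) ≈ 0.26.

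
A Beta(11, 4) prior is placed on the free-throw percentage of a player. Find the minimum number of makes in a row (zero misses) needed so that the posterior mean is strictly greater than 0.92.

After k makes and 0 misses the posterior is Beta(11+k, 4), with mean (11+k)/(11+4+k).
Set (11+k)/(15+k) > 0.92 and solve: k > (0.92·15 − 11)/(1 − 0.92) = 35.000.
The smallest integer exceeding 35.000 is 36.

k = 36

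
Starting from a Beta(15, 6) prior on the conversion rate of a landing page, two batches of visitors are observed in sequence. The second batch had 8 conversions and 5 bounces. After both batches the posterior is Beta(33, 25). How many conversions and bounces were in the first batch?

10 conversions and 14 bounces

Because Beta–binomial updating is additive in the counts, the combined data contributed (α_post−α_prior, β_post−β_prior) successes and failures.
Total across both batches: 33−15=18 conversions, 25−6=19 bounces.
Subtract the second batch: 18−8=10 conversions and 19−5=14 bounces.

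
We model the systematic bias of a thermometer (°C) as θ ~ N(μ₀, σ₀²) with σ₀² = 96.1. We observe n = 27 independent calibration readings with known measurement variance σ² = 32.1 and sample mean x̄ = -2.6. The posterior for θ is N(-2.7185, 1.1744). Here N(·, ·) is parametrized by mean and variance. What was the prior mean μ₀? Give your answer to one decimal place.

μ₀ = -12.3

The posterior mean is a precision-weighted average: μ_n = (τ₀μ₀ + τ_data·x̄)/(τ₀+τ_data), with τ₀=1/σ₀² and τ_data=n/σ².
Here τ₀ = 1/96.1 = 0.010406 and τ_data = 27/32.1 = 0.841121, so τ_n = 0.851527.
Rearranging for μ₀: μ₀ = (μ_n·τ_n − τ_data·x̄)/τ₀ = (-2.7185·0.851527 − 0.841121·-2.6) / 0.010406 = -0.127962/0.010406 ≈ -12.3.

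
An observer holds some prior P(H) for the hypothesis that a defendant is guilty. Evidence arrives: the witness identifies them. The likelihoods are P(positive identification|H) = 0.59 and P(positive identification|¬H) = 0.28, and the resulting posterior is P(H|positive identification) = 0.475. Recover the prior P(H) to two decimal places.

In odds form, posterior odds = prior odds × likelihood ratio, so prior odds = posterior odds ÷ LR.
Posterior odds = 0.475/(1−0.475) = 0.9048. LR = 0.59/0.28 = 2.1071.
Prior odds = 0.9048/2.1071 = 0.4294, so P(H) = 0.4294/(1+0.4294) ≈ 0.30.

P(H) = 0.30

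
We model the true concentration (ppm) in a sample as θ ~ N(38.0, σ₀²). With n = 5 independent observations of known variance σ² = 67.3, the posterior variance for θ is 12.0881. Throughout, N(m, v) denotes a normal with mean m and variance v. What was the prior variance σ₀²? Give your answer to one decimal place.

Posterior precision equals prior precision plus data precision: 1/σ_n² = 1/σ₀² + n/σ².
So 1/σ₀² = 1/12.0881 − 5/67.3 = 0.082726 − 0.074294 = 0.008432.
Hence σ₀² = 1/0.008432 ≈ 118.6.

σ₀² = 118.6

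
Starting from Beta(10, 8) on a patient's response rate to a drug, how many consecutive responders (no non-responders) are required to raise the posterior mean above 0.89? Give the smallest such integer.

k = 55

After k responders and 0 non-responders the posterior is Beta(10+k, 8), with mean (10+k)/(10+8+k).
Set (10+k)/(18+k) > 0.89 and solve: k > (0.89·18 − 10)/(1 − 0.89) = 54.727.
The smallest integer exceeding 54.727 is 55, and checking k=55: (65)/(73) = 0.8904 > 0.89.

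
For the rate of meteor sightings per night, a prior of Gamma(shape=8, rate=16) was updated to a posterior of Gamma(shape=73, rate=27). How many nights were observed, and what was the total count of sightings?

Gamma–Poisson conjugacy: posterior shape = α + Σxᵢ, posterior rate = β + n.
Matching: Σxᵢ = 73 − 8 = 65 and n = 27 − 16 = 11.

n = 11 nights with total 65 sightings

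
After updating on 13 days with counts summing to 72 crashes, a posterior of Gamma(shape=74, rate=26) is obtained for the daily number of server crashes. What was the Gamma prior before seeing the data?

Gamma–Poisson conjugacy: posterior shape = α + Σxᵢ, posterior rate = β + n.
So α = 74 − 72 = 2 and β = 26 − 13 = 13.

Gamma(shape=2, rate=13)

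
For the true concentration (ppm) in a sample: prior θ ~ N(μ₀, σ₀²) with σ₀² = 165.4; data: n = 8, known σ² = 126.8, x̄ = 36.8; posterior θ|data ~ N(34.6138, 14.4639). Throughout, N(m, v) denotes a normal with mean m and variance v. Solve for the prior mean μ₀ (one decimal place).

μ₀ = 11.8

With known observation variance, the Normal–Normal posterior has precision τ_n = τ₀ + n/σ² and mean μ_n = (τ₀μ₀ + (n/σ²)x̄)/τ_n.
Here τ₀ = 1/165.4 = 0.006046 and τ_data = 8/126.8 = 0.063091, so τ_n = 0.069137.
Rearranging for μ₀: μ₀ = (μ_n·τ_n − τ_data·x̄)/τ₀ = (34.6138·0.069137 − 0.063091·36.8) / 0.006046 = 0.071345/0.006046 ≈ 11.8.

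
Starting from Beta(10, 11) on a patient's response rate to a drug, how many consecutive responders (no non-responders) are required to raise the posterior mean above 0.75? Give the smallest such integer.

After k responders and 0 non-responders the posterior is Beta(10+k, 11), with mean (10+k)/(10+11+k).
Set (10+k)/(21+k) > 0.75 and solve: k > (0.75·21 − 10)/(1 − 0.75) = 23.000.
The smallest integer exceeding 23.000 is 24, and checking k=24: (34)/(45) = 0.7556 > 0.75.

k = 24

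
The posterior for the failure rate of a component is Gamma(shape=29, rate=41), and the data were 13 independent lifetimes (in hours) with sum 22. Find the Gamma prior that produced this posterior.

For an exponential likelihood with a Gamma(α, β) prior on the rate, n observations with total T give posterior Gamma(α+n, β+T).
So α = 29 − 13 = 16 and β = 41 − 22 = 19.

Gamma(shape=16, rate=19)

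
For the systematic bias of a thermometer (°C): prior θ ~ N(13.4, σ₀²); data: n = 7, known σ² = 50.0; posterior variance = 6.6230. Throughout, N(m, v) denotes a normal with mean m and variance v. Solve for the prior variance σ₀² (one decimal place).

For the Normal–Normal model with known σ², precisions add: τ_n = τ₀ + n/σ².
So 1/σ₀² = 1/6.6230 − 7/50.0 = 0.150989 − 0.140000 = 0.010989.
Hence σ₀² = 1/0.010989 ≈ 91.0.

σ₀² = 91.0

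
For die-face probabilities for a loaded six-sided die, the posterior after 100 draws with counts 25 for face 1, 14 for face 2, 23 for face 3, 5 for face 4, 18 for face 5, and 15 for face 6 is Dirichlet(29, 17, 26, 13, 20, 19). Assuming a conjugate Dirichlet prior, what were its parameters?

For a Dirichlet(α) prior with multinomial counts c, the posterior is Dirichlet(α + c) componentwise.
Subtract each count from the matching posterior parameter: 29−25=4, 17−14=3, 26−23=3, 13−5=8, 20−18=2, 19−15=4.

Dirichlet(4, 3, 3, 8, 2, 4)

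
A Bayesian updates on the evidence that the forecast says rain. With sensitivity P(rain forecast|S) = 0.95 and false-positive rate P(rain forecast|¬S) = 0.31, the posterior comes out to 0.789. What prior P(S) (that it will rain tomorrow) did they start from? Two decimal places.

P(S) = 0.55

Bayes' rule in odds form gives O(S|E) = O(S)·[P(E|S)/P(E|¬S)], hence O(S) = O(S|E)/LR.
Posterior odds = 0.789/(1−0.789) = 3.7393. LR = 0.95/0.31 = 3.0645.
Prior odds = 3.7393/3.0645 = 1.2202, so P(S) = 1.2202/(1+1.2202) ≈ 0.55.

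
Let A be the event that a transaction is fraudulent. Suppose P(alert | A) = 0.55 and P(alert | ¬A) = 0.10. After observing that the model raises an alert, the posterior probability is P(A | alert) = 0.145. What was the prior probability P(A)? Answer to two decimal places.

P(A) = 0.03

In odds form, posterior odds = prior odds × likelihood ratio, so prior odds = posterior odds ÷ LR.
Posterior odds = 0.145/(1−0.145) = 0.1696. LR = 0.55/0.10 = 5.5000.
Prior odds = 0.1696/5.5000 = 0.0308, so P(A) = 0.0308/(1+0.0308) ≈ 0.03.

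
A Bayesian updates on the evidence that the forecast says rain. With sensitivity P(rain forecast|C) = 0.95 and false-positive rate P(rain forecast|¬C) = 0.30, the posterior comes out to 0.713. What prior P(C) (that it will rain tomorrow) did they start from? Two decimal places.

P(C) = 0.44

Bayes' rule in odds form gives O(C|E) = O(C)·[P(E|C)/P(E|¬C)], hence O(C) = O(C|E)/LR.
Posterior odds = 0.713/(1−0.713) = 2.4843. LR = 0.95/0.30 = 3.1667.
Prior odds = 2.4843/3.1667 = 0.7845, so P(C) = 0.7845/(1+0.7845) ≈ 0.44.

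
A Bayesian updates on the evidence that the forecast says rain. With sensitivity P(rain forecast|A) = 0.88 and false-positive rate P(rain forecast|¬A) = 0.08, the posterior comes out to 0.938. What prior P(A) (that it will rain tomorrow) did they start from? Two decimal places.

In odds form, posterior odds = prior odds × likelihood ratio, so prior odds = posterior odds ÷ LR.
Posterior odds = 0.938/(1−0.938) = 15.1290. LR = 0.88/0.08 = 11.0000.
Prior odds = 15.1290/11.0000 = 1.3754, so P(A) = 1.3754/(1+1.3754) ≈ 0.58.

P(A) = 0.58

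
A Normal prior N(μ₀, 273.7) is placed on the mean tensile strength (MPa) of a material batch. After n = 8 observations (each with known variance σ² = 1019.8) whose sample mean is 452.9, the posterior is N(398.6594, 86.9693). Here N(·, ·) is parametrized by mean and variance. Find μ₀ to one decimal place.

With known observation variance, the Normal–Normal posterior has precision τ_n = τ₀ + n/σ² and mean μ_n = (τ₀μ₀ + (n/σ²)x̄)/τ_n.
Here τ₀ = 1/273.7 = 0.003654 and τ_data = 8/1019.8 = 0.007845, so τ_n = 0.011499.
Rearranging for μ₀: μ₀ = (μ_n·τ_n − τ_data·x̄)/τ₀ = (398.6594·0.011499 − 0.007845·452.9) / 0.003654 = 1.031184/0.003654 ≈ 282.2.

μ₀ = 282.2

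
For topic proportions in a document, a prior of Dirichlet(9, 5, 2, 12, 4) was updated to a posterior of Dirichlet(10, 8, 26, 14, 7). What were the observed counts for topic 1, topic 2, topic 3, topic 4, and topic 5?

For a Dirichlet(α) prior with multinomial counts c, the posterior is Dirichlet(α + c) componentwise.
Counts are posterior − prior componentwise: 10−9=1, 8−5=3, 26−2=24, 14−12=2, 7−4=3.

counts (1, 3, 24, 2, 3)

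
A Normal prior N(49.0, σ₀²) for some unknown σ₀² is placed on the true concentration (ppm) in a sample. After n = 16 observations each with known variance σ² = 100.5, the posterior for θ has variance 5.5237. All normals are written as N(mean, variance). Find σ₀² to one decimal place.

Posterior precision equals prior precision plus data precision: 1/σ_n² = 1/σ₀² + n/σ².
So 1/σ₀² = 1/5.5237 − 16/100.5 = 0.181038 − 0.159204 = 0.021834.
Hence σ₀² = 1/0.021834 ≈ 45.8.

σ₀² = 45.8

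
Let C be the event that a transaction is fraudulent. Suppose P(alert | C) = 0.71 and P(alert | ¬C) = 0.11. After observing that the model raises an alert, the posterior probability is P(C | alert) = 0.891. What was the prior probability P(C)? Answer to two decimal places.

Bayes' rule in odds form gives O(C|E) = O(C)·[P(E|C)/P(E|¬C)], hence O(C) = O(C|E)/LR.
Posterior odds = 0.891/(1−0.891) = 8.1743. LR = 0.71/0.11 = 6.4545.
Prior odds = 8.1743/6.4545 = 1.2664, so P(C) = 1.2664/(1+1.2664) ≈ 0.56.

P(C) = 0.56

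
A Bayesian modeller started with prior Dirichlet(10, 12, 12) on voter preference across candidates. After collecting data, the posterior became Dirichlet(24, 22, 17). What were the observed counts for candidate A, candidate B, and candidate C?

counts (14, 10, 5)

For a Dirichlet(α) prior with multinomial counts c, the posterior is Dirichlet(α + c) componentwise.
Counts are posterior − prior componentwise: 24−10=14, 22−12=10, 17−12=5.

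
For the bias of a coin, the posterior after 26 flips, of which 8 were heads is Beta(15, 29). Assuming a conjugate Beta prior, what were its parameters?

Beta(7, 11)

Under Beta–binomial conjugacy the posterior parameters are (a+s, b+f).
So a = 15 − 8 = 7 and b = 29 − 18 = 11.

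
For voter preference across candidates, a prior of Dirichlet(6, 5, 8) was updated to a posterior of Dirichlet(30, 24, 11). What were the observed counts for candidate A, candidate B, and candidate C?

counts (24, 19, 3)

For a Dirichlet(α) prior with multinomial counts c, the posterior is Dirichlet(α + c) componentwise.
Counts are posterior − prior componentwise: 30−6=24, 24−5=19, 11−8=3.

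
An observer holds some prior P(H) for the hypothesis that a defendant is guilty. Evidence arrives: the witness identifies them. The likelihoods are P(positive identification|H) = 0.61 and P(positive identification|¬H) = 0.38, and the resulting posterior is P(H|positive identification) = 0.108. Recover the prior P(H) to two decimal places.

P(H) = 0.07

Bayes' rule in odds form gives O(H|E) = O(H)·[P(E|H)/P(E|¬H)], hence O(H) = O(H|E)/LR.
Posterior odds = 0.108/(1−0.108) = 0.1211. LR = 0.61/0.38 = 1.6053.
Prior odds = 0.1211/1.6053 = 0.0754, so P(H) = 0.0754/(1+0.0754) ≈ 0.07.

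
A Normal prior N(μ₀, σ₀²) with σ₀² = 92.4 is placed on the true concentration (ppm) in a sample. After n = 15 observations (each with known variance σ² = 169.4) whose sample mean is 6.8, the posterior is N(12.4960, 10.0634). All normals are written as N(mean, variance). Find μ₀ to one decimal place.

With known observation variance, the Normal–Normal posterior has precision τ_n = τ₀ + n/σ² and mean μ_n = (τ₀μ₀ + (n/σ²)x̄)/τ_n.
Here τ₀ = 1/92.4 = 0.010823 and τ_data = 15/169.4 = 0.088548, so τ_n = 0.099371.
Rearranging for μ₀: μ₀ = (μ_n·τ_n − τ_data·x̄)/τ₀ = (12.4960·0.099371 − 0.088548·6.8) / 0.010823 = 0.639614/0.010823 ≈ 59.1.

μ₀ = 59.1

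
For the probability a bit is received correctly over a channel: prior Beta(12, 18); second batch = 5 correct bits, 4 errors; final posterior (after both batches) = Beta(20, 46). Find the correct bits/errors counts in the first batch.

Because Beta–binomial updating is additive in the counts, the combined data contributed (α_post−α_prior, β_post−β_prior) successes and failures.
Total across both batches: 20−12=8 correct bits, 46−18=28 errors.
Subtract the second batch: 8−5=3 correct bits and 28−4=24 errors.

3 correct bits and 24 errors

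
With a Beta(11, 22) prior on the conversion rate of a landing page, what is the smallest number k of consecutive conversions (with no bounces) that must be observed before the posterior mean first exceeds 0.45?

After k conversions and 0 bounces the posterior is Beta(11+k, 22), with mean (11+k)/(11+22+k).
Set (11+k)/(33+k) > 0.45 and solve: k > (0.45·33 − 11)/(1 − 0.45) = 7.000.
The smallest integer exceeding 7.000 is 8, and checking k=8: (19)/(41) = 0.4634 > 0.45.

k = 8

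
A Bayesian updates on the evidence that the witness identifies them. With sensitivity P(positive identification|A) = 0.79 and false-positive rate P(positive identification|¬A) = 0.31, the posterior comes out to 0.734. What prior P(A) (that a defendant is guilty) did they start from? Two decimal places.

P(A) = 0.52

In odds form, posterior odds = prior odds × likelihood ratio, so prior odds = posterior odds ÷ LR.
Posterior odds = 0.734/(1−0.734) = 2.7594. LR = 0.79/0.31 = 2.5484.
Prior odds = 2.7594/2.5484 = 1.0828, so P(A) = 1.0828/(1+1.0828) ≈ 0.52.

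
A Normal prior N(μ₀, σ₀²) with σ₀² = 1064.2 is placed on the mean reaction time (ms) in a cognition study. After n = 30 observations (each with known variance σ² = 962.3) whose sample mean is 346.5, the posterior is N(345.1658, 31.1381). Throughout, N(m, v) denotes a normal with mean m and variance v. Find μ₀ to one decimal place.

μ₀ = 300.9

With known observation variance, the Normal–Normal posterior has precision τ_n = τ₀ + n/σ² and mean μ_n = (τ₀μ₀ + (n/σ²)x̄)/τ_n.
Here τ₀ = 1/1064.2 = 0.000940 and τ_data = 30/962.3 = 0.031175, so τ_n = 0.032115.
Rearranging for μ₀: μ₀ = (μ_n·τ_n − τ_data·x̄)/τ₀ = (345.1658·0.032115 − 0.031175·346.5) / 0.000940 = 0.282862/0.000940 ≈ 300.9.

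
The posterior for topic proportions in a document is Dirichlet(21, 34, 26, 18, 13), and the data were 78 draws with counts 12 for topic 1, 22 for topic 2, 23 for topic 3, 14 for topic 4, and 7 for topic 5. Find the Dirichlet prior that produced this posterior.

Dirichlet(9, 12, 3, 4, 6)

For a Dirichlet(α) prior with multinomial counts c, the posterior is Dirichlet(α + c) componentwise.
Subtract each count from the matching posterior parameter: 21−12=9, 34−22=12, 26−23=3, 18−14=4, 13−7=6.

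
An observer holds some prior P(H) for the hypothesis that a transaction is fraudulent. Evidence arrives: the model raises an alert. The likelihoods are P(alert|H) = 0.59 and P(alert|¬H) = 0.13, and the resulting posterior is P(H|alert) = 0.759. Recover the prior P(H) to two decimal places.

P(H) = 0.41

Bayes' rule in odds form gives O(H|E) = O(H)·[P(E|H)/P(E|¬H)], hence O(H) = O(H|E)/LR.
Posterior odds = 0.759/(1−0.759) = 3.1494. LR = 0.59/0.13 = 4.5385.
Prior odds = 3.1494/4.5385 = 0.6939, so P(H) = 0.6939/(1+0.6939) ≈ 0.41.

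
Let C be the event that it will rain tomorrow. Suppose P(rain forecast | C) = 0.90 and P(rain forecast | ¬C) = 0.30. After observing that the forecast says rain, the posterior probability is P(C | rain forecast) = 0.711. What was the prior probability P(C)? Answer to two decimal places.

P(C) = 0.45

Bayes' rule in odds form gives O(C|E) = O(C)·[P(E|C)/P(E|¬C)], hence O(C) = O(C|E)/LR.
Posterior odds = 0.711/(1−0.711) = 2.4602. LR = 0.90/0.30 = 3.0000.
Prior odds = 2.4602/3.0000 = 0.8201, so P(C) = 0.8201/(1+0.8201) ≈ 0.45.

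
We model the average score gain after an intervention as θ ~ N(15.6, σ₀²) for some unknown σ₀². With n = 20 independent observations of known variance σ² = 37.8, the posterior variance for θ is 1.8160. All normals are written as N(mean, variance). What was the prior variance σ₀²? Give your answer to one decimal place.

Posterior precision equals prior precision plus data precision: 1/σ_n² = 1/σ₀² + n/σ².
So 1/σ₀² = 1/1.8160 − 20/37.8 = 0.550661 − 0.529101 = 0.021560.
Hence σ₀² = 1/0.021560 ≈ 46.4.

σ₀² = 46.4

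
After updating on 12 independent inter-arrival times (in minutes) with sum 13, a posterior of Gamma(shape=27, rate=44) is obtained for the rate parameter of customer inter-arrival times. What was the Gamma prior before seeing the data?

Gamma–exponential conjugacy: posterior shape = α + n, posterior rate = β + Σtᵢ.
So α = 27 − 12 = 15 and β = 44 − 13 = 31.

Gamma(shape=15, rate=31)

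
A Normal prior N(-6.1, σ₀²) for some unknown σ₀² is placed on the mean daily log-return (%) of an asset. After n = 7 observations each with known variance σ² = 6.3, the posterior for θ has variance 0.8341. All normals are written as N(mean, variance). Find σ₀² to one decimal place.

For the Normal–Normal model with known σ², precisions add: τ_n = τ₀ + n/σ².
So 1/σ₀² = 1/0.8341 − 7/6.3 = 1.198897 − 1.111111 = 0.087786.
Hence σ₀² = 1/0.087786 ≈ 11.4.

σ₀² = 11.4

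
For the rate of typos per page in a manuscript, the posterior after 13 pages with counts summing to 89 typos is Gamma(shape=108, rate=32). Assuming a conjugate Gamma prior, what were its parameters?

Gamma(shape=19, rate=19)

Gamma–Poisson conjugacy: posterior shape = α + Σxᵢ, posterior rate = β + n.
So α = 108 − 89 = 19 and β = 32 − 13 = 19.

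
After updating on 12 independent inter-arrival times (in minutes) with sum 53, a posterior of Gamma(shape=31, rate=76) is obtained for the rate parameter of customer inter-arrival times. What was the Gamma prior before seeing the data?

Gamma(shape=19, rate=23)

Gamma–exponential conjugacy: posterior shape = α + n, posterior rate = β + Σtᵢ.
So α = 31 − 12 = 19 and β = 76 − 53 = 23.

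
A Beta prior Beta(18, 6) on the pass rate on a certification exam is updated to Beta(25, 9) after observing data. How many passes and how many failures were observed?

Under Beta–binomial conjugacy the posterior parameters are (a+s, b+f).
Match parameters: s=25−18=7, f=9−6=3.

7 passes and 3 failures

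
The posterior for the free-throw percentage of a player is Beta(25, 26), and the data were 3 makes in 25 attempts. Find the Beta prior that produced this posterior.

Beta(22, 4)

Under Beta–binomial conjugacy the posterior parameters are (α+s, β+f).
So α = 25 − 3 = 22 and β = 26 − 22 = 4.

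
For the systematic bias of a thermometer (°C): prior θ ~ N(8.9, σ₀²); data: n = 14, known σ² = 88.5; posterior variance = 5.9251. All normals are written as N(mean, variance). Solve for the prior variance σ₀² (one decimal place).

For the Normal–Normal model with known σ², precisions add: τ_n = τ₀ + n/σ².
So 1/σ₀² = 1/5.9251 − 14/88.5 = 0.168774 − 0.158192 = 0.010582.
Hence σ₀² = 1/0.010582 ≈ 94.5.

σ₀² = 94.5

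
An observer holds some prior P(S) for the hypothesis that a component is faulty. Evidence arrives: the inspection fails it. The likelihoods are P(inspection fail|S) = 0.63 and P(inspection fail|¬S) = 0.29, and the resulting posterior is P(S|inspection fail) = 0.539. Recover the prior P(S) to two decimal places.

Bayes' rule in odds form gives O(S|E) = O(S)·[P(E|S)/P(E|¬S)], hence O(S) = O(S|E)/LR.
Posterior odds = 0.539/(1−0.539) = 1.1692. LR = 0.63/0.29 = 2.1724.
Prior odds = 1.1692/2.1724 = 0.5382, so P(S) = 0.5382/(1+0.5382) ≈ 0.35.

P(S) = 0.35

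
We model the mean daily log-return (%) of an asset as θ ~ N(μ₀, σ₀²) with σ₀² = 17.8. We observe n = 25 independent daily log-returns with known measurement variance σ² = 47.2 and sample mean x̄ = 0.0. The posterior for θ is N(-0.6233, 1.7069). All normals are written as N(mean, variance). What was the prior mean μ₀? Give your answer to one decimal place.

With known observation variance, the Normal–Normal posterior has precision τ_n = τ₀ + n/σ² and mean μ_n = (τ₀μ₀ + (n/σ²)x̄)/τ_n.
Here τ₀ = 1/17.8 = 0.056180 and τ_data = 25/47.2 = 0.529661, so τ_n = 0.585841.
Rearranging for μ₀: μ₀ = (μ_n·τ_n − τ_data·x̄)/τ₀ = (-0.6233·0.585841 − 0.529661·0.0) / 0.056180 = -0.365155/0.056180 ≈ -6.5.

μ₀ = -6.5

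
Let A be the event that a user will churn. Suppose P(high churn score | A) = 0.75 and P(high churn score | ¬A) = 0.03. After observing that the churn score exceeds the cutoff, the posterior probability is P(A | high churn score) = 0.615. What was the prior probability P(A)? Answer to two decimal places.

Bayes' rule in odds form gives O(A|E) = O(A)·[P(E|A)/P(E|¬A)], hence O(A) = O(A|E)/LR.
Posterior odds = 0.615/(1−0.615) = 1.5974. LR = 0.75/0.03 = 25.0000.
Prior odds = 1.5974/25.0000 = 0.0639, so P(A) = 0.0639/(1+0.0639) ≈ 0.06.

P(A) = 0.06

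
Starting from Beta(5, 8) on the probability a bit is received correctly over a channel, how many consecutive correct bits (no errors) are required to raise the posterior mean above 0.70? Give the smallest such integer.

k = 14

After k correct bits and 0 errors the posterior is Beta(5+k, 8), with mean (5+k)/(5+8+k).
Set (5+k)/(13+k) > 0.70 and solve: k > (0.70·13 − 5)/(1 − 0.70) = 13.667.
The smallest integer exceeding 13.667 is 14, and checking k=14: (19)/(27) = 0.7037 > 0.70.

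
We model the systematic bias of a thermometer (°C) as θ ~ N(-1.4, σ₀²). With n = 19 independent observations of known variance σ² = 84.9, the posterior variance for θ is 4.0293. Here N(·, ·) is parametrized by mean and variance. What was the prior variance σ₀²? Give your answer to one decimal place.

σ₀² = 41.0

For the Normal–Normal model with known σ², precisions add: τ_n = τ₀ + n/σ².
So 1/σ₀² = 1/4.0293 − 19/84.9 = 0.248182 − 0.223793 = 0.024389.
Hence σ₀² = 1/0.024389 ≈ 41.0.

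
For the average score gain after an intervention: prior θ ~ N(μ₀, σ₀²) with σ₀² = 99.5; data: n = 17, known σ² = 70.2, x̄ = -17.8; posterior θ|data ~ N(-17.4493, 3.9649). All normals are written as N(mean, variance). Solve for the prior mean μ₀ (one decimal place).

With known observation variance, the Normal–Normal posterior has precision τ_n = τ₀ + n/σ² and mean μ_n = (τ₀μ₀ + (n/σ²)x̄)/τ_n.
Here τ₀ = 1/99.5 = 0.010050 and τ_data = 17/70.2 = 0.242165, so τ_n = 0.252215.
Rearranging for μ₀: μ₀ = (μ_n·τ_n − τ_data·x̄)/τ₀ = (-17.4493·0.252215 − 0.242165·-17.8) / 0.010050 = -0.090438/0.010050 ≈ -9.0.

μ₀ = -9.0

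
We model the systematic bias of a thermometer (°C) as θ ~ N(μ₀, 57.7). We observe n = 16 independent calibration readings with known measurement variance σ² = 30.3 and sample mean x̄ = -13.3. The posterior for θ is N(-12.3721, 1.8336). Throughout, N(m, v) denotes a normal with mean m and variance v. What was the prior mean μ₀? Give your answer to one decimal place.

The posterior mean is a precision-weighted average: μ_n = (τ₀μ₀ + τ_data·x̄)/(τ₀+τ_data), with τ₀=1/σ₀² and τ_data=n/σ².
Here τ₀ = 1/57.7 = 0.017331 and τ_data = 16/30.3 = 0.528053, so τ_n = 0.545384.
Rearranging for μ₀: μ₀ = (μ_n·τ_n − τ_data·x̄)/τ₀ = (-12.3721·0.545384 − 0.528053·-13.3) / 0.017331 = 0.275560/0.017331 ≈ 15.9.

μ₀ = 15.9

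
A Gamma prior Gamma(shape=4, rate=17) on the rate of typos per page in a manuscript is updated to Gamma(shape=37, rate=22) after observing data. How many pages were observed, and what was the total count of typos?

Gamma–Poisson conjugacy: posterior shape = α + Σxᵢ, posterior rate = β + n.
Matching: Σxᵢ = 37 − 4 = 33 and n = 22 − 17 = 5.

n = 5 pages with total 33 typos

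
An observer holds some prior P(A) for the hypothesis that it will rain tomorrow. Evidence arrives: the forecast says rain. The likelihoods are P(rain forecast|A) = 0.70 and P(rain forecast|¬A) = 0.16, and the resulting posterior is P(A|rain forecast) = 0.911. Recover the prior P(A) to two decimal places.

In odds form, posterior odds = prior odds × likelihood ratio, so prior odds = posterior odds ÷ LR.
Posterior odds = 0.911/(1−0.911) = 10.2360. LR = 0.70/0.16 = 4.3750.
Prior odds = 10.2360/4.3750 = 2.3397, so P(A) = 2.3397/(1+2.3397) ≈ 0.70.

P(A) = 0.70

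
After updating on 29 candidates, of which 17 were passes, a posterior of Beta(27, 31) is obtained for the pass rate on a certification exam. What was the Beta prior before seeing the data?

Beta is conjugate to the binomial likelihood: posterior = Beta(α+s, β+f).
Subtract the data counts: 27−17=10, 31−12=19.

Beta(10, 19)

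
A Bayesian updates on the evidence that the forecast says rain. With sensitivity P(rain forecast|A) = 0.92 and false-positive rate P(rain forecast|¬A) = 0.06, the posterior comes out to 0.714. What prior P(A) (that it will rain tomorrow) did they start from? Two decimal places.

P(A) = 0.14

In odds form, posterior odds = prior odds × likelihood ratio, so prior odds = posterior odds ÷ LR.
Posterior odds = 0.714/(1−0.714) = 2.4965. LR = 0.92/0.06 = 15.3333.
Prior odds = 2.4965/15.3333 = 0.1628, so P(A) = 0.1628/(1+0.1628) ≈ 0.14.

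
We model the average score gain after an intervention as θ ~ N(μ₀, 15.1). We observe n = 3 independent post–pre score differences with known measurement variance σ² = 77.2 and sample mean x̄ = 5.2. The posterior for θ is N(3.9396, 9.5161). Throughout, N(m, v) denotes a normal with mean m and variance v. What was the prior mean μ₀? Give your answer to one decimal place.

μ₀ = 3.2

The posterior mean is a precision-weighted average: μ_n = (τ₀μ₀ + τ_data·x̄)/(τ₀+τ_data), with τ₀=1/σ₀² and τ_data=n/σ².
Here τ₀ = 1/15.1 = 0.066225 and τ_data = 3/77.2 = 0.038860, so τ_n = 0.105085.
Rearranging for μ₀: μ₀ = (μ_n·τ_n − τ_data·x̄)/τ₀ = (3.9396·0.105085 − 0.038860·5.2) / 0.066225 = 0.211921/0.066225 ≈ 3.2.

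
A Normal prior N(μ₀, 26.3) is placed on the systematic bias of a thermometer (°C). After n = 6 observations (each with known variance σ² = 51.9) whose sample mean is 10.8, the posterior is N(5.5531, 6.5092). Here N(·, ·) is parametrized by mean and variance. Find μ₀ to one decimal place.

With known observation variance, the Normal–Normal posterior has precision τ_n = τ₀ + n/σ² and mean μ_n = (τ₀μ₀ + (n/σ²)x̄)/τ_n.
Here τ₀ = 1/26.3 = 0.038023 and τ_data = 6/51.9 = 0.115607, so τ_n = 0.153630.
Rearranging for μ₀: μ₀ = (μ_n·τ_n − τ_data·x̄)/τ₀ = (5.5531·0.153630 − 0.115607·10.8) / 0.038023 = -0.395433/0.038023 ≈ -10.4.

μ₀ = -10.4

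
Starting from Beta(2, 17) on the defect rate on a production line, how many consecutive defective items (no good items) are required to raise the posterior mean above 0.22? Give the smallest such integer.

After k defective items and 0 good items the posterior is Beta(2+k, 17), with mean (2+k)/(2+17+k).
Set (2+k)/(19+k) > 0.22 and solve: k > (0.22·19 − 2)/(1 − 0.22) = 2.795.
The smallest integer exceeding 2.795 is 3.

k = 3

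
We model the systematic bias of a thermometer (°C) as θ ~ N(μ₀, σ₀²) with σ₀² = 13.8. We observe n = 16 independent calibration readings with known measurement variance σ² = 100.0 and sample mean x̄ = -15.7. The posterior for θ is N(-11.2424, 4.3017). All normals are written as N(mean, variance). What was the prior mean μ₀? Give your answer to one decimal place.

μ₀ = -1.4

The posterior mean is a precision-weighted average: μ_n = (τ₀μ₀ + τ_data·x̄)/(τ₀+τ_data), with τ₀=1/σ₀² and τ_data=n/σ².
Here τ₀ = 1/13.8 = 0.072464 and τ_data = 16/100.0 = 0.160000, so τ_n = 0.232464.
Rearranging for μ₀: μ₀ = (μ_n·τ_n − τ_data·x̄)/τ₀ = (-11.2424·0.232464 − 0.160000·-15.7) / 0.072464 = -0.101453/0.072464 ≈ -1.4.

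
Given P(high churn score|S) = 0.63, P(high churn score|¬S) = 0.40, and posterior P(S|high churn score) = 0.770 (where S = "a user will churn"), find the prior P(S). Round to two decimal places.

P(S) = 0.68

Bayes' rule in odds form gives O(S|E) = O(S)·[P(E|S)/P(E|¬S)], hence O(S) = O(S|E)/LR.
Posterior odds = 0.770/(1−0.770) = 3.3478. LR = 0.63/0.40 = 1.5750.
Prior odds = 3.3478/1.5750 = 2.1256, so P(S) = 2.1256/(1+2.1256) ≈ 0.68.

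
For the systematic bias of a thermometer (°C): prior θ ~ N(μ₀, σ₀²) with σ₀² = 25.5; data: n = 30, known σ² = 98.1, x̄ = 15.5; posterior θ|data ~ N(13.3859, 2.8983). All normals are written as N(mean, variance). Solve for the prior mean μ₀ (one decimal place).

The posterior mean is a precision-weighted average: μ_n = (τ₀μ₀ + τ_data·x̄)/(τ₀+τ_data), with τ₀=1/σ₀² and τ_data=n/σ².
Here τ₀ = 1/25.5 = 0.039216 and τ_data = 30/98.1 = 0.305810, so τ_n = 0.345026.
Rearranging for μ₀: μ₀ = (μ_n·τ_n − τ_data·x̄)/τ₀ = (13.3859·0.345026 − 0.305810·15.5) / 0.039216 = -0.121571/0.039216 ≈ -3.1.

μ₀ = -3.1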